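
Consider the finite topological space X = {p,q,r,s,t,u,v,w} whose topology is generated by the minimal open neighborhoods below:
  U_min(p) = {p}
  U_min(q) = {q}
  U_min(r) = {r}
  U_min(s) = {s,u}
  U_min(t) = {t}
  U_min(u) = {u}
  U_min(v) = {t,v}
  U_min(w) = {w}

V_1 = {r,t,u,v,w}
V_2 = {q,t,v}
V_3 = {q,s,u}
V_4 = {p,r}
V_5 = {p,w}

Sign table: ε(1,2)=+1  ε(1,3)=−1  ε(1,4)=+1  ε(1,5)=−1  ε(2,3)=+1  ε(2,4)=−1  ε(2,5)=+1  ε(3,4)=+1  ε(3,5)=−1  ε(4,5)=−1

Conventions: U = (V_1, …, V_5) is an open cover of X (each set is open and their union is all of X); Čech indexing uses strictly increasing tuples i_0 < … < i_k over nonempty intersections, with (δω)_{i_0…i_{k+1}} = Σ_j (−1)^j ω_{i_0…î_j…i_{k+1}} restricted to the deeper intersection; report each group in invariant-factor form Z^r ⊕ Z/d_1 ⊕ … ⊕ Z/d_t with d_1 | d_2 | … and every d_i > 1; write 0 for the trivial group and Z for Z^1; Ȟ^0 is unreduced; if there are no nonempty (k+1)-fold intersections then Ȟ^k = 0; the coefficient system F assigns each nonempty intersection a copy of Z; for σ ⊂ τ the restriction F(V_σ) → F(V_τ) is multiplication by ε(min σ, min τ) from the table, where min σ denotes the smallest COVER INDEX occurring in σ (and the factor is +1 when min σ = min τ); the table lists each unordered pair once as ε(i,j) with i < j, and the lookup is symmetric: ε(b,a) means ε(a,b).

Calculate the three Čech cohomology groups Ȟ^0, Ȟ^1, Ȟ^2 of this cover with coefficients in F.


cover nerve:
  V12={t,v} V13={u} V14={r} V15={w} V23={q} V45={p}
C dims 5,6; δ0: rk 5, SNF 1^4·2
Ȟ^0: (5−5)−0=0 ⇒ 0
Ȟ^1: (6−0)−5=1 plus torsion [2] ⇒ Z ⊕ Z/2
Ȟ^2: (0−0)−0=0 ⇒ 0

Ȟ^0 ≅ 0,  Ȟ^1 ≅ Z ⊕ Z/2,  Ȟ^2 ≅ 0


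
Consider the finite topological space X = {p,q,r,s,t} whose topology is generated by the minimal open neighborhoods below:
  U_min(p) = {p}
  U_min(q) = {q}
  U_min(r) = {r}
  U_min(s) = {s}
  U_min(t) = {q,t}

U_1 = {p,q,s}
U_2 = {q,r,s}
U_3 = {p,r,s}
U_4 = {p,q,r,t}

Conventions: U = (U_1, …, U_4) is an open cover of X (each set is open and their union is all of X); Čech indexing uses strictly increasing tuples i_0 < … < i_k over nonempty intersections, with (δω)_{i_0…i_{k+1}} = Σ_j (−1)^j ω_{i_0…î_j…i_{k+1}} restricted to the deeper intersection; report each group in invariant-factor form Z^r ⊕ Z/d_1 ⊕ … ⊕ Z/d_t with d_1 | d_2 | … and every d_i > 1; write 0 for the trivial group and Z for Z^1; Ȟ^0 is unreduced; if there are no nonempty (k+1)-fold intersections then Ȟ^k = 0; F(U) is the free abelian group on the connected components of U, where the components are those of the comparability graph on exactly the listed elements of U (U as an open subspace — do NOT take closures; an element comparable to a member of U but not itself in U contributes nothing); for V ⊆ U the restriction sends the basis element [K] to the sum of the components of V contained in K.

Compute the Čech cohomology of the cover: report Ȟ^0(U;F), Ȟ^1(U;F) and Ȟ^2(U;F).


Ȟ^0(U;F) ≅ Z^4, Ȟ^1(U;F) ≅ 0, Ȟ^2(U;F) ≅ 0

cover nerve:
  U12={q,s} U13={p,s} U14={p,q} U23={r,s} U24={q,r} U34={p,r}
  U123={s} U124={q} U134={p} U234={r}
components per intersection:
  U1: {p} {q} {s}
  U2: {q} {r} {s}
  U3: {p} {r} {s}
  U4: {p} {q,t} {r}
  U12: {q} {s}
  U13: {p} {s}
  U14: {p} {q}
  U23: {r} {s}
  U24: {q} {r}
  U34: {p} {r}
  U123: {s}
  U124: {q}
  U134: {p}
  U234: {r}
C dims 12,12,4; δ0: rk 8, SNF 1^8; δ1: rk 4, SNF 1^4
Ȟ^0: (12−8)−0=4 ⇒ Z^4
Ȟ^1: (12−4)−8=0 ⇒ 0
Ȟ^2: (4−0)−4=0 ⇒ 0


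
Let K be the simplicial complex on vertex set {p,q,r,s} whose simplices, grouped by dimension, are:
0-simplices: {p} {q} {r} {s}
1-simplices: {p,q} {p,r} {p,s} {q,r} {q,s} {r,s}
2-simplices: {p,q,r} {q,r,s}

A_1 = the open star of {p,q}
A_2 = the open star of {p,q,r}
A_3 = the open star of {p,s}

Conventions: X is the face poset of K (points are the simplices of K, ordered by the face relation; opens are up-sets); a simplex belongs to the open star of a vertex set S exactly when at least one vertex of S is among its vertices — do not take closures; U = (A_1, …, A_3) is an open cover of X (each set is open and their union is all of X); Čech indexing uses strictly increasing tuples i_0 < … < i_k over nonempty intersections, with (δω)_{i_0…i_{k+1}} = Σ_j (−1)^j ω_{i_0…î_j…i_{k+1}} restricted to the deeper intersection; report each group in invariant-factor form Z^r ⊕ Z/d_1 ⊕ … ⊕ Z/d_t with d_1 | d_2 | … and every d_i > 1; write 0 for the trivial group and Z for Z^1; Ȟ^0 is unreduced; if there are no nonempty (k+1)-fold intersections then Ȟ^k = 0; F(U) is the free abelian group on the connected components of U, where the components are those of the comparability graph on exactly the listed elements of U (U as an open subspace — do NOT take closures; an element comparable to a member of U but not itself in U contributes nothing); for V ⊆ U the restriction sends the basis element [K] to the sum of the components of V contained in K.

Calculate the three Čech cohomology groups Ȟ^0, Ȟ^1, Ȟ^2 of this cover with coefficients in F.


Ȟ^0 ≅ Z; Ȟ^1 ≅ Z; Ȟ^2 ≅ 0

nonempty intersections:
  A1={{p},{q},{p,q},{p,r},{p,s},{q,r},{q,s},{p,q,r},{q,r,s}} A2={{p},{q},{r},{p,q},{p,r},{p,s},{q,r},{q,s},{r,s},{p,q,r},{q,r,s}} A3={{p},{s},{p,q},{p,r},{p,s},{q,s},{r,s},{p,q,r},{q,r,s}}
  A12={{p},{q},{p,q},{p,r},{p,s},{q,r},{q,s},{p,q,r},{q,r,s}} A13={{p},{p,q},{p,r},{p,s},{q,s},{p,q,r},{q,r,s}} A23={{p},{p,q},{p,r},{p,s},{q,s},{r,s},{p,q,r},{q,r,s}}
  A123={{p},{p,q},{p,r},{p,s},{q,s},{p,q,r},{q,r,s}}
components per intersection:
  A1: {{p},{q},{p,q},{p,r},{p,s},{q,r},{q,s},{p,q,r},{q,r,s}}
  A2: {{p},{q},{r},{p,q},{p,r},{p,s},{q,r},{q,s},{r,s},{p,q,r},{q,r,s}}
  A3: {{p},{s},{p,q},{p,r},{p,s},{q,s},{r,s},{p,q,r},{q,r,s}}
  A12: {{p},{q},{p,q},{p,r},{p,s},{q,r},{q,s},{p,q,r},{q,r,s}}
  A13: {{p},{p,q},{p,r},{p,s},{p,q,r}} {{q,s},{q,r,s}}
  A23: {{p},{p,q},{p,r},{p,s},{p,q,r}} {{q,s},{r,s},{q,r,s}}
  A123: {{p},{p,q},{p,r},{p,s},{p,q,r}} {{q,s},{q,r,s}}
C dims 3,5,2; δ0: rk 2, SNF 1^2; δ1: rk 2, SNF 1^2
Ȟ^0: (3−2)−0=1 ⇒ Z
Ȟ^1: (5−2)−2=1 ⇒ Z
Ȟ^2: (2−0)−2=0 ⇒ 0


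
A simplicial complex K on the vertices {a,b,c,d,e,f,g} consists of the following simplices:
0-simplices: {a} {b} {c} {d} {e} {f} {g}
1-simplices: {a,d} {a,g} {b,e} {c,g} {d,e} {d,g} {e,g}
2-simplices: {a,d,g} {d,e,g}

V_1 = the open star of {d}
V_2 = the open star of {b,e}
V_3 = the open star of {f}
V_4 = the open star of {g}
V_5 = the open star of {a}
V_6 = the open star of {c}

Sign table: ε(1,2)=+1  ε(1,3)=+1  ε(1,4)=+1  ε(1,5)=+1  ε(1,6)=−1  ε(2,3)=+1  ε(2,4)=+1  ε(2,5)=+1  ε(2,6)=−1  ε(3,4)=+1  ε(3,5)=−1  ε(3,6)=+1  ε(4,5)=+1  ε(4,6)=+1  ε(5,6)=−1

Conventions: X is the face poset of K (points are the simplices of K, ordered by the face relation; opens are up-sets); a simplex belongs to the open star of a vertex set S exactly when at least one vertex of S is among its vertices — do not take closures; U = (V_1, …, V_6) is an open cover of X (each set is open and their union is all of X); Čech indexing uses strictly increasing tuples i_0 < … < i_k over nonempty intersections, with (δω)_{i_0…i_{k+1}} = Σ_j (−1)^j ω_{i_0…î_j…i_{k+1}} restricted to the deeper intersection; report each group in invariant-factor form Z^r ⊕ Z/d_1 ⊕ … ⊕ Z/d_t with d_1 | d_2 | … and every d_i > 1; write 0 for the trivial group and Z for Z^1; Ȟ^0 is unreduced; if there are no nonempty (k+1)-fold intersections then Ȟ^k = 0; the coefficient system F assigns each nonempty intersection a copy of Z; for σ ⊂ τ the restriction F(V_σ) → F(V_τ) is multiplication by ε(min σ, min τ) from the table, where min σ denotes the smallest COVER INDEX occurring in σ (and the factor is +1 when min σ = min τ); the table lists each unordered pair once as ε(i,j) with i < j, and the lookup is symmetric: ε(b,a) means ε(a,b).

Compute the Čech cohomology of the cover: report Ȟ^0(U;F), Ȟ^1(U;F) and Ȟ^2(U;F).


Ȟ^0(U;F) ≅ Z^2; Ȟ^1(U;F) ≅ 0; Ȟ^2(U;F) ≅ 0

nerve simplices:
  V1={{d},{a,d},{d,e},{d,g},{a,d,g},{d,e,g}} V2={{b},{e},{b,e},{d,e},{e,g},{d,e,g}} V3={{f}} V4={{g},{a,g},{c,g},{d,g},{e,g},{a,d,g},{d,e,g}} V5={{a},{a,d},{a,g},{a,d,g}} V6={{c},{c,g}}
  V12={{d,e},{d,e,g}} V14={{d,g},{a,d,g},{d,e,g}} V15={{a,d},{a,d,g}} V24={{e,g},{d,e,g}} V45={{a,g},{a,d,g}} V46={{c,g}}
  V124={{d,e,g}} V145={{a,d,g}}
C dims 6,6,2; δ0: rk 4, SNF 1^4; δ1: rk 2, SNF 1^2
degree 0: 6−4−0 = 2 → Ȟ^0 ≅ Z^2
degree 1: 6−2−4 = 0 → Ȟ^1 ≅ 0
degree 2: 2−0−2 = 0 → Ȟ^2 ≅ 0


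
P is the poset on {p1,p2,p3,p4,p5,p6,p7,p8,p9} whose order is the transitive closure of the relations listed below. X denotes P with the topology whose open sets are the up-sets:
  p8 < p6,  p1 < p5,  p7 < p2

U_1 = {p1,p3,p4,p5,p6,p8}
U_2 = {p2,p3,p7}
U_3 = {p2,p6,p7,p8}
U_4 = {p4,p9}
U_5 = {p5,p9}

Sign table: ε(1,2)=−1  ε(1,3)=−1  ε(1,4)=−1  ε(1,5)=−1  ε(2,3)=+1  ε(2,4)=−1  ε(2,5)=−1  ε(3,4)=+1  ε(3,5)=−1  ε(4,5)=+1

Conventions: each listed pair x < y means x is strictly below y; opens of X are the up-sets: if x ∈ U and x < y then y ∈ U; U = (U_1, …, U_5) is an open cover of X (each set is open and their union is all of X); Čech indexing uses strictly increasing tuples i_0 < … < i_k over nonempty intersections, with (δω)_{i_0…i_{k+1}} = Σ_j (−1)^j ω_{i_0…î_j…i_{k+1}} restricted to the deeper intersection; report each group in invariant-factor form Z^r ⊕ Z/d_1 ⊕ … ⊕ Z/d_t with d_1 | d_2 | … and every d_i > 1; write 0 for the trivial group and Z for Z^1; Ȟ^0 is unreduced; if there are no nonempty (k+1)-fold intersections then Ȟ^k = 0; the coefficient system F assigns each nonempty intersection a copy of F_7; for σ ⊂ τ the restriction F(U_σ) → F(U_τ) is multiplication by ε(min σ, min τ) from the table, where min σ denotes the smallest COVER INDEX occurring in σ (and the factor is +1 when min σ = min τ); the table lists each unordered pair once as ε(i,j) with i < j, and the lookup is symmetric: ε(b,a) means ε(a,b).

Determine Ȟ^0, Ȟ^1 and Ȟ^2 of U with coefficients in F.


nerve simplices:
  U12={p3} U13={p6,p8} U14={p4} U15={p5} U23={p2,p7} U45={p9}
C dims 5,6; δ0: rk_F7 4
degree 0: 5−4−0 = 1 → Ȟ^0 ≅ Z/7
degree 1: 6−0−4 = 2 → Ȟ^1 ≅ Z/7 ⊕ Z/7
degree 2: 0−0−0 = 0 → Ȟ^2 ≅ 0

Ȟ^0(U;F) ≅ Z/7, Ȟ^1(U;F) ≅ Z/7 ⊕ Z/7 and Ȟ^2(U;F) ≅ 0


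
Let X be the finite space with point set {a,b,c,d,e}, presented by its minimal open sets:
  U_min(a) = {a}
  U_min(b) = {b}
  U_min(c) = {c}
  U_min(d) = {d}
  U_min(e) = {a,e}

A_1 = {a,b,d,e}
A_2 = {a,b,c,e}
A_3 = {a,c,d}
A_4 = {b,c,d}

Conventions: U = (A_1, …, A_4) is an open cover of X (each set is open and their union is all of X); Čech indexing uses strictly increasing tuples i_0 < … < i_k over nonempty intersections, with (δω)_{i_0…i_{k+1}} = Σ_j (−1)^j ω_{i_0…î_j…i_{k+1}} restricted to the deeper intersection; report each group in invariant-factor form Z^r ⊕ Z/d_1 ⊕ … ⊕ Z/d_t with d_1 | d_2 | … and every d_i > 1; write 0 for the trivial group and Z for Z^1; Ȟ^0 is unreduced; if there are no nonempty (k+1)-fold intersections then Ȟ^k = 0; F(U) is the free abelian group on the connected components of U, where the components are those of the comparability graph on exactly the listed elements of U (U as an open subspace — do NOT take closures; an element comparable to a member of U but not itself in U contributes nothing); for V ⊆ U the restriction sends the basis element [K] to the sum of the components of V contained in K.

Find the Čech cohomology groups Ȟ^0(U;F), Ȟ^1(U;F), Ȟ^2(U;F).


Ȟ^0(U;F) ≅ Z^4, Ȟ^1(U;F) ≅ 0, Ȟ^2(U;F) ≅ 0

intersection data:
  A12={a,b,e} A13={a,d} A14={b,d} A23={a,c} A24={b,c} A34={c,d}
  A123={a} A124={b} A134={d} A234={c}
components per intersection:
  A1: {a,e} {b} {d}
  A2: {a,e} {b} {c}
  A3: {a} {c} {d}
  A4: {b} {c} {d}
  A12: {a,e} {b}
  A13: {a} {d}
  A14: {b} {d}
  A23: {a} {c}
  A24: {b} {c}
  A34: {c} {d}
  A123: {a}
  A124: {b}
  A134: {d}
  A234: {c}
C dims 12,12,4; δ0: rk 8, SNF 1^8; δ1: rk 4, SNF 1^4
Ȟ^0 = (12 − 8) − 0 = 4, so Ȟ^0 ≅ Z^4
Ȟ^1 = (12 − 4) − 8 = 0, so Ȟ^1 ≅ 0
Ȟ^2 = (4 − 0) − 4 = 0, so Ȟ^2 ≅ 0


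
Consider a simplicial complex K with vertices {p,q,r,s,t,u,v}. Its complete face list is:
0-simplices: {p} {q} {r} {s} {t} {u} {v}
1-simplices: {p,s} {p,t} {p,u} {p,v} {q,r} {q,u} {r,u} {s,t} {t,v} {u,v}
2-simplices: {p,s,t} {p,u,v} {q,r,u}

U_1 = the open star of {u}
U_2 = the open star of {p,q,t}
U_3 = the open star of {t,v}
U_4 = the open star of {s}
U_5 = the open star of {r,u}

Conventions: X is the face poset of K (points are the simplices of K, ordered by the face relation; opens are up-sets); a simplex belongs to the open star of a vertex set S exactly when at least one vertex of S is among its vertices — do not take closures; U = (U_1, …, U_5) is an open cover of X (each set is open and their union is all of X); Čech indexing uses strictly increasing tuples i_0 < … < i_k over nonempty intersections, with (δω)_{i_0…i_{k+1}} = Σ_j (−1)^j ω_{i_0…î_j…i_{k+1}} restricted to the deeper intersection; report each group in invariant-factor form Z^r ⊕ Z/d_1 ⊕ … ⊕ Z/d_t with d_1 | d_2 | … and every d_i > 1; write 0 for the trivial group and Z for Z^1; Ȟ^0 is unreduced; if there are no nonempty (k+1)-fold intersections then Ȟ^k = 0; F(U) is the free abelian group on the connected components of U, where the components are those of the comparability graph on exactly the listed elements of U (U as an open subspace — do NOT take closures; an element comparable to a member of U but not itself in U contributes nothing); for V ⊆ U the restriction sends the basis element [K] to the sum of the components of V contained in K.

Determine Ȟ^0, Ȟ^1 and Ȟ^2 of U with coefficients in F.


intersection data:
  U1={{u},{p,u},{q,u},{r,u},{u,v},{p,u,v},{q,r,u}} U2={{p},{q},{t},{p,s},{p,t},{p,u},{p,v},{q,r},{q,u},{s,t},{t,v},{p,s,t},{p,u,v},{q,r,u}} U3={{t},{v},{p,t},{p,v},{s,t},{t,v},{u,v},{p,s,t},{p,u,v}} U4={{s},{p,s},{s,t},{p,s,t}} U5={{r},{u},{p,u},{q,r},{q,u},{r,u},{u,v},{p,u,v},{q,r,u}}
  U12={{p,u},{q,u},{p,u,v},{q,r,u}} U13={{u,v},{p,u,v}} U15={{u},{p,u},{q,u},{r,u},{u,v},{p,u,v},{q,r,u}} U23={{t},{p,t},{p,v},{s,t},{t,v},{p,s,t},{p,u,v}} U24={{p,s},{s,t},{p,s,t}} U25={{p,u},{q,r},{q,u},{p,u,v},{q,r,u}} U34={{s,t},{p,s,t}} U35={{u,v},{p,u,v}}
  U123={{p,u,v}} U125={{p,u},{q,u},{p,u,v},{q,r,u}} U135={{u,v},{p,u,v}} U234={{s,t},{p,s,t}} U235={{p,u,v}}
  U1235={{p,u,v}}
components per intersection:
  U1: {{u},{p,u},{q,u},{r,u},{u,v},{p,u,v},{q,r,u}}
  U2: {{p},{t},{p,s},{p,t},{p,u},{p,v},{s,t},{t,v},{p,s,t},{p,u,v}} {{q},{q,r},{q,u},{q,r,u}}
  U3: {{t},{v},{p,t},{p,v},{s,t},{t,v},{u,v},{p,s,t},{p,u,v}}
  U4: {{s},{p,s},{s,t},{p,s,t}}
  U5: {{r},{u},{p,u},{q,r},{q,u},{r,u},{u,v},{p,u,v},{q,r,u}}
  U12: {{p,u},{p,u,v}} {{q,u},{q,r,u}}
  U13: {{u,v},{p,u,v}}
  U15: {{u},{p,u},{q,u},{r,u},{u,v},{p,u,v},{q,r,u}}
  U23: {{t},{p,t},{s,t},{t,v},{p,s,t}} {{p,v},{p,u,v}}
  U24: {{p,s},{s,t},{p,s,t}}
  U25: {{p,u},{p,u,v}} {{q,r},{q,u},{q,r,u}}
  U34: {{s,t},{p,s,t}}
  U35: {{u,v},{p,u,v}}
  U123: {{p,u,v}}
  U125: {{p,u},{p,u,v}} {{q,u},{q,r,u}}
  U135: {{u,v},{p,u,v}}
  U234: {{s,t},{p,s,t}}
  U235: {{p,u,v}}
  U1235: {{p,u,v}}
C dims 6,11,6,1; δ0: rk 5, SNF 1^5; δ1: rk 5, SNF 1^5; δ2: rk 1, SNF 1^1
Ȟ^0 = (6 − 5) − 0 = 1, so Ȟ^0 ≅ Z
Ȟ^1 = (11 − 5) − 5 = 1, so Ȟ^1 ≅ Z
Ȟ^2 = (6 − 1) − 5 = 0, so Ȟ^2 ≅ 0

Ȟ^0 ≅ Z; Ȟ^1 ≅ Z; Ȟ^2 ≅ 0


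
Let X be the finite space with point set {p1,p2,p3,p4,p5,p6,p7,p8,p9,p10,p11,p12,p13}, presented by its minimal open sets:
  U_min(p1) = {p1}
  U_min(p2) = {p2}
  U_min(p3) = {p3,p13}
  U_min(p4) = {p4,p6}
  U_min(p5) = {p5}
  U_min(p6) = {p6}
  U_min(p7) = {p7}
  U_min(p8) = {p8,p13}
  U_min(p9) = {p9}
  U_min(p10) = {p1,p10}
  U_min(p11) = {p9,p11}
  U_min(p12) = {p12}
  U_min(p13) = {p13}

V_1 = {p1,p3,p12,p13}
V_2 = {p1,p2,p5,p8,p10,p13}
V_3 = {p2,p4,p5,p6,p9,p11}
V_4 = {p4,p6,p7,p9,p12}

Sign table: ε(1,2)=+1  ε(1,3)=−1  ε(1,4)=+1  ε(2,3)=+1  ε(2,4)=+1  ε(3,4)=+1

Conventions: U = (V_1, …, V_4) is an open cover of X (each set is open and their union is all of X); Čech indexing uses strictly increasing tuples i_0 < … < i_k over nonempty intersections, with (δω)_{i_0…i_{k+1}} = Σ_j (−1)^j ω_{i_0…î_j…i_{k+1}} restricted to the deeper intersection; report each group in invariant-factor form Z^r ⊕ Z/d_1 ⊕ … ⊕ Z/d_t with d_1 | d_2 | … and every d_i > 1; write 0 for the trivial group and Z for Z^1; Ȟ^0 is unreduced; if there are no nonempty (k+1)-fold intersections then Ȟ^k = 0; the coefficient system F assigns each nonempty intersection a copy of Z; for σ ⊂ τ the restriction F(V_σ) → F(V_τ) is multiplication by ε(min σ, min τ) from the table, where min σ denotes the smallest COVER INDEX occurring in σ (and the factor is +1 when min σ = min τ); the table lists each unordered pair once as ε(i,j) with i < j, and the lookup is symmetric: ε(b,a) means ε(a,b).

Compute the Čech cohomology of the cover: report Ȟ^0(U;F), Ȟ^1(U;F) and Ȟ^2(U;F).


nonempty overlaps:
  V12={p1,p13} V14={p12} V23={p2,p5} V34={p4,p6,p9}
C dims 4,4; δ0: rk 3, SNF 1^3
degree 0: 4−3−0 = 1 → Ȟ^0 ≅ Z
degree 1: 4−0−3 = 1 → Ȟ^1 ≅ Z
degree 2: 0−0−0 = 0 → Ȟ^2 ≅ 0

Ȟ^0 ≅ Z; Ȟ^1 ≅ Z; Ȟ^2 ≅ 0


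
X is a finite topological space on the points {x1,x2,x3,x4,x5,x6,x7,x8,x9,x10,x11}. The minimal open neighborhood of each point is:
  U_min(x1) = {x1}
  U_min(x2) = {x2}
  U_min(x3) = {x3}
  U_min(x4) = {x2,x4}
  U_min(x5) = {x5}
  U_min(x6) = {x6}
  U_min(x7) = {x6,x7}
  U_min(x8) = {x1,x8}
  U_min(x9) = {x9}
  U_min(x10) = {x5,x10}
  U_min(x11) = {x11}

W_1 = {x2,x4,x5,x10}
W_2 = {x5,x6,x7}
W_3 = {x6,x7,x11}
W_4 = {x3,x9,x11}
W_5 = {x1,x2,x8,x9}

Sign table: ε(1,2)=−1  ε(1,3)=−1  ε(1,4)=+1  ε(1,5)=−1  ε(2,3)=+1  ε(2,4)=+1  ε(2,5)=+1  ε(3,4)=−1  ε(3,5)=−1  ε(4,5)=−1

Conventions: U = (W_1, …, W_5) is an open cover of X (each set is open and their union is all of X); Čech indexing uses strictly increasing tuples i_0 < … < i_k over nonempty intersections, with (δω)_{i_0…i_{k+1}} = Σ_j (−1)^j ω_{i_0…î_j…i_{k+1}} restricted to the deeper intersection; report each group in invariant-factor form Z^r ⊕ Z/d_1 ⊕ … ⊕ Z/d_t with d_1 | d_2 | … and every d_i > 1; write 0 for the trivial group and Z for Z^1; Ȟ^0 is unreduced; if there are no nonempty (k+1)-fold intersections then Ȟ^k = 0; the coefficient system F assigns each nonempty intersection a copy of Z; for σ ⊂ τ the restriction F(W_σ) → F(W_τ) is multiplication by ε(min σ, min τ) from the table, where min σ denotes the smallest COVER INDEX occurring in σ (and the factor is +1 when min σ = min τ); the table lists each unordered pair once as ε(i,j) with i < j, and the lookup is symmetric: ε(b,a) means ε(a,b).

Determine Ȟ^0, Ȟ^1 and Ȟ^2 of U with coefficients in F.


Ȟ^0 ≅ Z,  Ȟ^1 ≅ Z,  Ȟ^2 ≅ 0

cover nerve:
  W12={x5} W15={x2} W23={x6,x7} W34={x11} W45={x9}
C dims 5,5; δ0: rk 4, SNF 1^4
Ȟ^0: (5−4)−0=1 ⇒ Z
Ȟ^1: (5−0)−4=1 ⇒ Z
Ȟ^2: (0−0)−0=0 ⇒ 0


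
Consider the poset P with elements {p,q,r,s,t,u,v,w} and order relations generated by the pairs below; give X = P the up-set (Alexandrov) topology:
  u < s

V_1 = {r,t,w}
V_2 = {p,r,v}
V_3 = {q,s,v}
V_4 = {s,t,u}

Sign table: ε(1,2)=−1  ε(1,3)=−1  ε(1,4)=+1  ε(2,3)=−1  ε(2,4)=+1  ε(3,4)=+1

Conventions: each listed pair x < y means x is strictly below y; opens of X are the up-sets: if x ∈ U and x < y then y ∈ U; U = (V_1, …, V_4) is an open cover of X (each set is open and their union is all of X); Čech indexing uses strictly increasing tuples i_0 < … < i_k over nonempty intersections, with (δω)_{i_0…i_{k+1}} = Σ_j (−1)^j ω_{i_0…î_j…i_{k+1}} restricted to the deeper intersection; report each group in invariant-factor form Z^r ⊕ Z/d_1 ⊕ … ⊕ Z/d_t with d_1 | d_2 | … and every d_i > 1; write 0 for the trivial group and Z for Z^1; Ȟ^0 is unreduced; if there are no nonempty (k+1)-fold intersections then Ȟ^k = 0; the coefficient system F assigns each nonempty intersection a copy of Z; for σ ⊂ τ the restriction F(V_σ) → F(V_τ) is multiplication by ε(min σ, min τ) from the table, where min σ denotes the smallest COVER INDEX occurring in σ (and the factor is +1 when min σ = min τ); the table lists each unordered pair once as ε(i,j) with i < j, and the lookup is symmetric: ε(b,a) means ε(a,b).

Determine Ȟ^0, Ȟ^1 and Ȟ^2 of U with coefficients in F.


nerve simplices:
  V12={r} V14={t} V23={v} V34={s}
C dims 4,4; δ0: rk 3, SNF 1^3
degree 0: 4−3−0 = 1 → Ȟ^0 ≅ Z
degree 1: 4−0−3 = 1 → Ȟ^1 ≅ Z
degree 2: 0−0−0 = 0 → Ȟ^2 ≅ 0

Ȟ^0 ≅ Z, Ȟ^1 ≅ Z, Ȟ^2 ≅ 0


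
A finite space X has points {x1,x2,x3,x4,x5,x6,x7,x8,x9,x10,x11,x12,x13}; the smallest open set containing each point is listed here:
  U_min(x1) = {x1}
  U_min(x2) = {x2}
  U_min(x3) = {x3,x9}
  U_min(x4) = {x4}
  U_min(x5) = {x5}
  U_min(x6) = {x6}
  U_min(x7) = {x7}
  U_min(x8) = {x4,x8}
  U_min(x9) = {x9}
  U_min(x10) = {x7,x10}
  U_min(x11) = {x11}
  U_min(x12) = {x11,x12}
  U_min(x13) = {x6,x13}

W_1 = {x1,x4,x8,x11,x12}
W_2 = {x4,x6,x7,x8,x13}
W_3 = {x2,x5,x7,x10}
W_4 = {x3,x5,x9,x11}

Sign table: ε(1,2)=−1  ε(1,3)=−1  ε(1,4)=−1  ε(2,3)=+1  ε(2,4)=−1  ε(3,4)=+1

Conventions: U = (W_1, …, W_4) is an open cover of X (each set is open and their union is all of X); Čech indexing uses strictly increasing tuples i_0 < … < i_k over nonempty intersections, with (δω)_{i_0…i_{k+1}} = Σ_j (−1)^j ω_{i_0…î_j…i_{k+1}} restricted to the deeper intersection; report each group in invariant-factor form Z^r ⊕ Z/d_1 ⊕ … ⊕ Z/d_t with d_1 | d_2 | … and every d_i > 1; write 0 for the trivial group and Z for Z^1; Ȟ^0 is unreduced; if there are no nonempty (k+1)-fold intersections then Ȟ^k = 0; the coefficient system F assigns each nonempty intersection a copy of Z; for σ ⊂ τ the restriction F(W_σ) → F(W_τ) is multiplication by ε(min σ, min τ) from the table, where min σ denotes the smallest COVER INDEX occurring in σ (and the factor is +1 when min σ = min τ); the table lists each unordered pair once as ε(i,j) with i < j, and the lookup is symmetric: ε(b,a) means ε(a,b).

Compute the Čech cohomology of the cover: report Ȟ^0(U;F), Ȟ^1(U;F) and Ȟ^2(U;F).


Ȟ^0 ≅ Z, Ȟ^1 ≅ Z, Ȟ^2 ≅ 0

cover nerve:
  W12={x4,x8} W14={x11} W23={x7} W34={x5}
C dims 4,4; δ0: rk 3, SNF 1^3
Ȟ^0: (4−3)−0=1 ⇒ Z
Ȟ^1: (4−0)−3=1 ⇒ Z
Ȟ^2: (0−0)−0=0 ⇒ 0


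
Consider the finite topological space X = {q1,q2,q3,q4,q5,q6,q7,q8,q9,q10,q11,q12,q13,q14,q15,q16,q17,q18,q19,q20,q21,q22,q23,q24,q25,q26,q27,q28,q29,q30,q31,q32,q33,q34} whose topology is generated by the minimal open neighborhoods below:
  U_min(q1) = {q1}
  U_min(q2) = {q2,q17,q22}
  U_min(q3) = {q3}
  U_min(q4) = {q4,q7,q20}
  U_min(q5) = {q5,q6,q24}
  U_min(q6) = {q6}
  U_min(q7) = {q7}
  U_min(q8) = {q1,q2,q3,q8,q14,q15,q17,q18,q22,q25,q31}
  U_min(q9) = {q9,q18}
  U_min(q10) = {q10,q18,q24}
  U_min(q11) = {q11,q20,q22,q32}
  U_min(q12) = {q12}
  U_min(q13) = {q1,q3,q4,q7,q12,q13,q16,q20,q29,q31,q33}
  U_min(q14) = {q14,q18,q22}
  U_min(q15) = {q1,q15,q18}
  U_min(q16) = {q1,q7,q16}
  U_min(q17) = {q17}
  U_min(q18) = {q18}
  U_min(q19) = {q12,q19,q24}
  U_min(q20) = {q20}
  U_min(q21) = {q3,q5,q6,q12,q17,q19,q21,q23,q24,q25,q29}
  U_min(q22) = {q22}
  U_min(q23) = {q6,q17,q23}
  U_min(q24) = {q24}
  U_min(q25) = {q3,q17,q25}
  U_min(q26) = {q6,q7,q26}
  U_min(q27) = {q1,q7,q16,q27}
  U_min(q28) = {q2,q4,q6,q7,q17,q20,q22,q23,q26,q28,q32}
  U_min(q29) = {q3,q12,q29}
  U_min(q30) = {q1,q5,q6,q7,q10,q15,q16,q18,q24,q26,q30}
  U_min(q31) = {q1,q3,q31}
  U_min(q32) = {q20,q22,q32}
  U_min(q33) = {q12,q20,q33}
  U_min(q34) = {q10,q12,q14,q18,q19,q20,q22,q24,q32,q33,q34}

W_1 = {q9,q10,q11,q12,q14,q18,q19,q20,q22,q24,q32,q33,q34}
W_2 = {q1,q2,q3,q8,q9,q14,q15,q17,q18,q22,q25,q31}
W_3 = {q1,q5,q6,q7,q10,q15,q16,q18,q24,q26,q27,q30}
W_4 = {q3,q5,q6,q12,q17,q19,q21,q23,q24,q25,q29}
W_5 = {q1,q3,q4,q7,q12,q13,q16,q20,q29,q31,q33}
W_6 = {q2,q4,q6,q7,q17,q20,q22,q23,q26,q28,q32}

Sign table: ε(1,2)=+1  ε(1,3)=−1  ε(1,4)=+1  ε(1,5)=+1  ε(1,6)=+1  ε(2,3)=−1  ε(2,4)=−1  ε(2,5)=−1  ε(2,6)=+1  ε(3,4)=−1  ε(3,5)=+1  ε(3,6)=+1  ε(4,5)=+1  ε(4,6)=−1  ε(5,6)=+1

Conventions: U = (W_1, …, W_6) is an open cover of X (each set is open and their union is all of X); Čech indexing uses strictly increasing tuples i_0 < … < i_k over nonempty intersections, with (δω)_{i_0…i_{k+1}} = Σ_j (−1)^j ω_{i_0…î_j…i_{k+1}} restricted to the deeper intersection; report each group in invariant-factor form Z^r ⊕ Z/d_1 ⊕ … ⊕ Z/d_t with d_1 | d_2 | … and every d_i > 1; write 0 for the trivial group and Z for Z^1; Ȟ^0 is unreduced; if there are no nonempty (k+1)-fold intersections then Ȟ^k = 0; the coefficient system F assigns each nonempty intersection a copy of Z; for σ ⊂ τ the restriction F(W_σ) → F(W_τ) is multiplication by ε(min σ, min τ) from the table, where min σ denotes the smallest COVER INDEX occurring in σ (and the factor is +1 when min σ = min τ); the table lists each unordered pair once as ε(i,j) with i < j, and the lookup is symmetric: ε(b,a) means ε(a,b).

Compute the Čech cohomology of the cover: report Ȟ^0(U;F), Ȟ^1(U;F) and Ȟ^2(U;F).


Ȟ^0 ≅ 0, Ȟ^1 ≅ Z/2 and Ȟ^2 ≅ Z

intersection data:
  W12={q9,q14,q18,q22} W13={q10,q18,q24} W14={q12,q19,q24} W15={q12,q20,q33} W16={q20,q22,q32} W23={q1,q15,q18} W24={q3,q17,q25} W25={q1,q3,q31} W26={q2,q17,q22} W34={q5,q6,q24} W35={q1,q7,q16} W36={q6,q7,q26} W45={q3,q12,q29} W46={q6,q17,q23} W56={q4,q7,q20}
  W123={q18} W126={q22} W134={q24} W145={q12} W156={q20} W235={q1} W245={q3} W246={q17} W346={q6} W356={q7}
C dims 6,15,10; δ0: rk 6, SNF 1^5·2; δ1: rk 9, SNF 1^9
Ȟ^0 = (6 − 6) − 0 = 0, so Ȟ^0 ≅ 0
Ȟ^1 = (15 − 9) − 6 = 0 plus torsion [2], so Ȟ^1 ≅ Z/2
Ȟ^2 = (10 − 0) − 9 = 1, so Ȟ^2 ≅ Z


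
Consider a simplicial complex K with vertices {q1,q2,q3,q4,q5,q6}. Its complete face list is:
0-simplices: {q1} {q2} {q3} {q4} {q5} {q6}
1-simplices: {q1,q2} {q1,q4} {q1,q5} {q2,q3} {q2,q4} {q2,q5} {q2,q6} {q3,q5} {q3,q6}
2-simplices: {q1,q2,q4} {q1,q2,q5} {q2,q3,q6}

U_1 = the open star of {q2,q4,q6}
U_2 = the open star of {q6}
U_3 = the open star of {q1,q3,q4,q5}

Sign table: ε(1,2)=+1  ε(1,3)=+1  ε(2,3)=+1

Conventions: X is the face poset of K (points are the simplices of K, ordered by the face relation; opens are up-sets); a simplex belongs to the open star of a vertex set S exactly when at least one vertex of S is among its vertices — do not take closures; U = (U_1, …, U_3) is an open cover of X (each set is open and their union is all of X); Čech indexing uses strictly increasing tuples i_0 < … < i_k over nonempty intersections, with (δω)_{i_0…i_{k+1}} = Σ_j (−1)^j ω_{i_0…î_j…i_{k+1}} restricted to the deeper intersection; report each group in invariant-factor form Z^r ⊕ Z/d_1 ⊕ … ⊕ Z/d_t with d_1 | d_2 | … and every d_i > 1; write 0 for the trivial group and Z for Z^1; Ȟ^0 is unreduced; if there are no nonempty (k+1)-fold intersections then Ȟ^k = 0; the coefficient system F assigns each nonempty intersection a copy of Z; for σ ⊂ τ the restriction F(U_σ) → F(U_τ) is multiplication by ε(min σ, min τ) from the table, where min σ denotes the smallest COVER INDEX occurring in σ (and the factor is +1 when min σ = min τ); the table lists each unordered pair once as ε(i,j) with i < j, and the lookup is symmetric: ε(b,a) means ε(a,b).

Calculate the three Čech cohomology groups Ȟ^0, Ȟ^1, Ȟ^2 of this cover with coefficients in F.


nerve simplices:
  U1={{q2},{q4},{q6},{q1,q2},{q1,q4},{q2,q3},{q2,q4},{q2,q5},{q2,q6},{q3,q6},{q1,q2,q4},{q1,q2,q5},{q2,q3,q6}} U2={{q6},{q2,q6},{q3,q6},{q2,q3,q6}} U3={{q1},{q3},{q4},{q5},{q1,q2},{q1,q4},{q1,q5},{q2,q3},{q2,q4},{q2,q5},{q3,q5},{q3,q6},{q1,q2,q4},{q1,q2,q5},{q2,q3,q6}}
  U12={{q6},{q2,q6},{q3,q6},{q2,q3,q6}} U13={{q4},{q1,q2},{q1,q4},{q2,q3},{q2,q4},{q2,q5},{q3,q6},{q1,q2,q4},{q1,q2,q5},{q2,q3,q6}} U23={{q3,q6},{q2,q3,q6}}
  U123={{q3,q6},{q2,q3,q6}}
C dims 3,3,1; δ0: rk 2, SNF 1^2; δ1: rk 1, SNF 1^1
degree 0: 3−2−0 = 1 → Ȟ^0 ≅ Z
degree 1: 3−1−2 = 0 → Ȟ^1 ≅ 0
degree 2: 1−0−1 = 0 → Ȟ^2 ≅ 0

Ȟ^0(U;F) ≅ Z, Ȟ^1(U;F) ≅ 0, Ȟ^2(U;F) ≅ 0


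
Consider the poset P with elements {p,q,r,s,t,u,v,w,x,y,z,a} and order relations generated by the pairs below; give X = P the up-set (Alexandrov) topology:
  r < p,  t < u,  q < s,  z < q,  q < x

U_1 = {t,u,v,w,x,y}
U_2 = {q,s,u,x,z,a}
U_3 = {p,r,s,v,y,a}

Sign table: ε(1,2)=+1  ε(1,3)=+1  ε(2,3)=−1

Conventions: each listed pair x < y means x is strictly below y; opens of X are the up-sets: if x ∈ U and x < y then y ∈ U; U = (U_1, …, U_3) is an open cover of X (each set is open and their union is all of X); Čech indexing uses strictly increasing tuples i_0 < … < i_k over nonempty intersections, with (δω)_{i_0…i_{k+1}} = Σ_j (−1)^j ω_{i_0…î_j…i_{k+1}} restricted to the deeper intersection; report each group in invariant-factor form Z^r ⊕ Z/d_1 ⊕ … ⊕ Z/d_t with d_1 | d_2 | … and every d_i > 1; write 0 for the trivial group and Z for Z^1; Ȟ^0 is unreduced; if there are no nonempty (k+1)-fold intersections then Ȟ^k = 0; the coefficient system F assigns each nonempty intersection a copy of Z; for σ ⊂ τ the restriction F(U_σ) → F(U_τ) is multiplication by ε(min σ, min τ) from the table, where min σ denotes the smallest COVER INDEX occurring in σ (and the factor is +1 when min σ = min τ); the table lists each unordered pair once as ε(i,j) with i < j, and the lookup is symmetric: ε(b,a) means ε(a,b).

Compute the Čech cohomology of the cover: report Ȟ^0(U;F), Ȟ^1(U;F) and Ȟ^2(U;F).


nonempty overlaps:
  U12={u,x} U13={v,y} U23={s,a}
C dims 3,3; δ0: rk 3, SNF 1^2·2
degree 0: 3−3−0 = 0 → Ȟ^0 ≅ 0
degree 1: 3−0−3 = 0 plus torsion [2] → Ȟ^1 ≅ Z/2
degree 2: 0−0−0 = 0 → Ȟ^2 ≅ 0

Ȟ^0 ≅ 0, Ȟ^1 ≅ Z/2, Ȟ^2 ≅ 0


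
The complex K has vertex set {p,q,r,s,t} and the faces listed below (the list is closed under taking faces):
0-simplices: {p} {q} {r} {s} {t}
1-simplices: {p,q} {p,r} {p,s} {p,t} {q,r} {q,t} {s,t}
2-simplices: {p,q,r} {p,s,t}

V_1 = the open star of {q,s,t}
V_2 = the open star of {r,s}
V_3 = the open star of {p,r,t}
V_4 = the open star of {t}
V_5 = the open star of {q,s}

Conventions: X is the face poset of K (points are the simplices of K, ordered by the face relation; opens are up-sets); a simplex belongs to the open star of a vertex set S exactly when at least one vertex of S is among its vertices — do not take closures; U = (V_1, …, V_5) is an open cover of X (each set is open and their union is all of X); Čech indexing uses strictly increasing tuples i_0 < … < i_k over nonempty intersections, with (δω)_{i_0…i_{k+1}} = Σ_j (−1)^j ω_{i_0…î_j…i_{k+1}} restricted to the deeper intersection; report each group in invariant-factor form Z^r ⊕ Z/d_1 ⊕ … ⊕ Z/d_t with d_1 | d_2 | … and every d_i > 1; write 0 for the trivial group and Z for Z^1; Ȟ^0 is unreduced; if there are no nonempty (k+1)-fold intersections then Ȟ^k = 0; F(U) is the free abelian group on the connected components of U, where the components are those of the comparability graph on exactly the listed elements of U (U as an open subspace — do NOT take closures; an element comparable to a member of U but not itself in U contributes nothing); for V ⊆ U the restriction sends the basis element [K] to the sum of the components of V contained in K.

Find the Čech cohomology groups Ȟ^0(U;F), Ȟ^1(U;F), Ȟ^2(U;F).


Ȟ^0(U;F) ≅ Z, Ȟ^1(U;F) ≅ Z, Ȟ^2(U;F) ≅ 0

nonempty overlaps:
  V1={{q},{s},{t},{p,q},{p,s},{p,t},{q,r},{q,t},{s,t},{p,q,r},{p,s,t}} V2={{r},{s},{p,r},{p,s},{q,r},{s,t},{p,q,r},{p,s,t}} V3={{p},{r},{t},{p,q},{p,r},{p,s},{p,t},{q,r},{q,t},{s,t},{p,q,r},{p,s,t}} V4={{t},{p,t},{q,t},{s,t},{p,s,t}} V5={{q},{s},{p,q},{p,s},{q,r},{q,t},{s,t},{p,q,r},{p,s,t}}
  V12={{s},{p,s},{q,r},{s,t},{p,q,r},{p,s,t}} V13={{t},{p,q},{p,s},{p,t},{q,r},{q,t},{s,t},{p,q,r},{p,s,t}} V14={{t},{p,t},{q,t},{s,t},{p,s,t}} V15={{q},{s},{p,q},{p,s},{q,r},{q,t},{s,t},{p,q,r},{p,s,t}} V23={{r},{p,r},{p,s},{q,r},{s,t},{p,q,r},{p,s,t}} V24={{s,t},{p,s,t}} V25={{s},{p,s},{q,r},{s,t},{p,q,r},{p,s,t}} V34={{t},{p,t},{q,t},{s,t},{p,s,t}} V35={{p,q},{p,s},{q,r},{q,t},{s,t},{p,q,r},{p,s,t}} V45={{q,t},{s,t},{p,s,t}}
  V123={{p,s},{q,r},{s,t},{p,q,r},{p,s,t}} V124={{s,t},{p,s,t}} V125={{s},{p,s},{q,r},{s,t},{p,q,r},{p,s,t}} V134={{t},{p,t},{q,t},{s,t},{p,s,t}} V135={{p,q},{p,s},{q,r},{q,t},{s,t},{p,q,r},{p,s,t}} V145={{q,t},{s,t},{p,s,t}} V234={{s,t},{p,s,t}} V235={{p,s},{q,r},{s,t},{p,q,r},{p,s,t}} V245={{s,t},{p,s,t}} V345={{q,t},{s,t},{p,s,t}}
  V1234={{s,t},{p,s,t}} V1235={{p,s},{q,r},{s,t},{p,q,r},{p,s,t}} V1245={{s,t},{p,s,t}} V1345={{q,t},{s,t},{p,s,t}} V2345={{s,t},{p,s,t}}
  V12345={{s,t},{p,s,t}}
components per intersection:
  V1: {{q},{s},{t},{p,q},{p,s},{p,t},{q,r},{q,t},{s,t},{p,q,r},{p,s,t}}
  V2: {{r},{p,r},{q,r},{p,q,r}} {{s},{p,s},{s,t},{p,s,t}}
  V3: {{p},{r},{t},{p,q},{p,r},{p,s},{p,t},{q,r},{q,t},{s,t},{p,q,r},{p,s,t}}
  V4: {{t},{p,t},{q,t},{s,t},{p,s,t}}
  V5: {{q},{p,q},{q,r},{q,t},{p,q,r}} {{s},{p,s},{s,t},{p,s,t}}
  V12: {{s},{p,s},{s,t},{p,s,t}} {{q,r},{p,q,r}}
  V13: {{t},{p,s},{p,t},{q,t},{s,t},{p,s,t}} {{p,q},{q,r},{p,q,r}}
  V14: {{t},{p,t},{q,t},{s,t},{p,s,t}}
  V15: {{q},{p,q},{q,r},{q,t},{p,q,r}} {{s},{p,s},{s,t},{p,s,t}}
  V23: {{r},{p,r},{q,r},{p,q,r}} {{p,s},{s,t},{p,s,t}}
  V24: {{s,t},{p,s,t}}
  V25: {{s},{p,s},{s,t},{p,s,t}} {{q,r},{p,q,r}}
  V34: {{t},{p,t},{q,t},{s,t},{p,s,t}}
  V35: {{p,q},{q,r},{p,q,r}} {{p,s},{s,t},{p,s,t}} {{q,t}}
  V45: {{q,t}} {{s,t},{p,s,t}}
  V123: {{p,s},{s,t},{p,s,t}} {{q,r},{p,q,r}}
  V124: {{s,t},{p,s,t}}
  V125: {{s},{p,s},{s,t},{p,s,t}} {{q,r},{p,q,r}}
  V134: {{t},{p,t},{q,t},{s,t},{p,s,t}}
  V135: {{p,q},{q,r},{p,q,r}} {{p,s},{s,t},{p,s,t}} {{q,t}}
  V145: {{q,t}} {{s,t},{p,s,t}}
  V234: {{s,t},{p,s,t}}
  V235: {{p,s},{s,t},{p,s,t}} {{q,r},{p,q,r}}
  V245: {{s,t},{p,s,t}}
  V345: {{q,t}} {{s,t},{p,s,t}}
  V1234: {{s,t},{p,s,t}}
  V1235: {{p,s},{s,t},{p,s,t}} {{q,r},{p,q,r}}
  V1245: {{s,t},{p,s,t}}
  V1345: {{q,t}} {{s,t},{p,s,t}}
  V2345: {{s,t},{p,s,t}}
  V12345: {{s,t},{p,s,t}}
C dims 7,18,17,7; δ0: rk 6, SNF 1^6; δ1: rk 11, SNF 1^11; δ2: rk 6, SNF 1^6
degree 0: 7−6−0 = 1 → Ȟ^0 ≅ Z
degree 1: 18−11−6 = 1 → Ȟ^1 ≅ Z
degree 2: 17−6−11 = 0 → Ȟ^2 ≅ 0


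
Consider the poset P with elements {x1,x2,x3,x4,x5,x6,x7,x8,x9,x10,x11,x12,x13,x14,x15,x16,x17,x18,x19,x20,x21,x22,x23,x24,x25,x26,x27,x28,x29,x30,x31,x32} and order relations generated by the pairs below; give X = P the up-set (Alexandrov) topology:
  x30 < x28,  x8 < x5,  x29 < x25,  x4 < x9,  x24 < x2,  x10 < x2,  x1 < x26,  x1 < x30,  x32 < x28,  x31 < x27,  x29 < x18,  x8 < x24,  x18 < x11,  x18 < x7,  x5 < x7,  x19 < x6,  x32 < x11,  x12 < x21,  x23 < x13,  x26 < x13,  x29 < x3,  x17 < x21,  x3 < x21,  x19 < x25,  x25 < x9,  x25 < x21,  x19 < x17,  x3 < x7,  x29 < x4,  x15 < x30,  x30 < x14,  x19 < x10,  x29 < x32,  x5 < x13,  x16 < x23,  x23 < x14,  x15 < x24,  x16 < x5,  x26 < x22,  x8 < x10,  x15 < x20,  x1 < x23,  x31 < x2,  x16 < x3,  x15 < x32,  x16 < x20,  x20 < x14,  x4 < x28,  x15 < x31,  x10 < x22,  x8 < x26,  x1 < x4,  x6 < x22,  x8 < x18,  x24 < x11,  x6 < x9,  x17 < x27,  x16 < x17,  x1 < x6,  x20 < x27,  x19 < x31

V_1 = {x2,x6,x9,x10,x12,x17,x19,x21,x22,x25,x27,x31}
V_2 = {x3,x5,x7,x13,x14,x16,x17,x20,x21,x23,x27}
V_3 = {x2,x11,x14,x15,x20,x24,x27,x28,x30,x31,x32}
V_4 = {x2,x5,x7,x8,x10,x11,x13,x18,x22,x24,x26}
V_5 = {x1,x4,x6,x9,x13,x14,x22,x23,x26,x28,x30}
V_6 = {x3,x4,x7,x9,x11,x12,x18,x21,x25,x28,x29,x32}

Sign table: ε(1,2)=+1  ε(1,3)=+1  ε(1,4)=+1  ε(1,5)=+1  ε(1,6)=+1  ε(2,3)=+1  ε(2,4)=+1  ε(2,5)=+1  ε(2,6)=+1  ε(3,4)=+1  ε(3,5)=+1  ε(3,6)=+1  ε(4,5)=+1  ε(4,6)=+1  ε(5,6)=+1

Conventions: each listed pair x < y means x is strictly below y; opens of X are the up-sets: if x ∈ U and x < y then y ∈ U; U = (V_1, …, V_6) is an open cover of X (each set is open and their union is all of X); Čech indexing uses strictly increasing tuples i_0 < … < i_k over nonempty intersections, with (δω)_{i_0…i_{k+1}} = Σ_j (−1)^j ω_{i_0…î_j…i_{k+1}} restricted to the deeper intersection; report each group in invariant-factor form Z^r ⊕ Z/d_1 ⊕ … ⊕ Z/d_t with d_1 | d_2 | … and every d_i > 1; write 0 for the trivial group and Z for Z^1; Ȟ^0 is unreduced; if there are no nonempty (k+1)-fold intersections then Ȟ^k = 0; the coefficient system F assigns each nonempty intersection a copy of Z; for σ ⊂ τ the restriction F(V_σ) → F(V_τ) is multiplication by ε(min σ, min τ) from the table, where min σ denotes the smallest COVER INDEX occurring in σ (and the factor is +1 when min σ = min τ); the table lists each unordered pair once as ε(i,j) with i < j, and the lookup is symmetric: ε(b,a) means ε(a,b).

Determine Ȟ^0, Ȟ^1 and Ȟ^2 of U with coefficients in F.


Ȟ^0 ≅ Z, Ȟ^1 ≅ 0, Ȟ^2 ≅ Z/2

nerve simplices:
  V12={x17,x21,x27} V13={x2,x27,x31} V14={x2,x10,x22} V15={x6,x9,x22} V16={x9,x12,x21,x25} V23={x14,x20,x27} V24={x5,x7,x13} V25={x13,x14,x23} V26={x3,x7,x21} V34={x2,x11,x24} V35={x14,x28,x30} V36={x11,x28,x32} V45={x13,x22,x26} V46={x7,x11,x18} V56={x4,x9,x28}
  V123={x27} V126={x21} V134={x2} V145={x22} V156={x9} V235={x14} V245={x13} V246={x7} V346={x11} V356={x28}
C dims 6,15,10; δ0: rk 5, SNF 1^5; δ1: rk 10, SNF 1^9·2
degree 0: 6−5−0 = 1 → Ȟ^0 ≅ Z
degree 1: 15−10−5 = 0 → Ȟ^1 ≅ 0
degree 2: 10−0−10 = 0 plus torsion [2] → Ȟ^2 ≅ Z/2


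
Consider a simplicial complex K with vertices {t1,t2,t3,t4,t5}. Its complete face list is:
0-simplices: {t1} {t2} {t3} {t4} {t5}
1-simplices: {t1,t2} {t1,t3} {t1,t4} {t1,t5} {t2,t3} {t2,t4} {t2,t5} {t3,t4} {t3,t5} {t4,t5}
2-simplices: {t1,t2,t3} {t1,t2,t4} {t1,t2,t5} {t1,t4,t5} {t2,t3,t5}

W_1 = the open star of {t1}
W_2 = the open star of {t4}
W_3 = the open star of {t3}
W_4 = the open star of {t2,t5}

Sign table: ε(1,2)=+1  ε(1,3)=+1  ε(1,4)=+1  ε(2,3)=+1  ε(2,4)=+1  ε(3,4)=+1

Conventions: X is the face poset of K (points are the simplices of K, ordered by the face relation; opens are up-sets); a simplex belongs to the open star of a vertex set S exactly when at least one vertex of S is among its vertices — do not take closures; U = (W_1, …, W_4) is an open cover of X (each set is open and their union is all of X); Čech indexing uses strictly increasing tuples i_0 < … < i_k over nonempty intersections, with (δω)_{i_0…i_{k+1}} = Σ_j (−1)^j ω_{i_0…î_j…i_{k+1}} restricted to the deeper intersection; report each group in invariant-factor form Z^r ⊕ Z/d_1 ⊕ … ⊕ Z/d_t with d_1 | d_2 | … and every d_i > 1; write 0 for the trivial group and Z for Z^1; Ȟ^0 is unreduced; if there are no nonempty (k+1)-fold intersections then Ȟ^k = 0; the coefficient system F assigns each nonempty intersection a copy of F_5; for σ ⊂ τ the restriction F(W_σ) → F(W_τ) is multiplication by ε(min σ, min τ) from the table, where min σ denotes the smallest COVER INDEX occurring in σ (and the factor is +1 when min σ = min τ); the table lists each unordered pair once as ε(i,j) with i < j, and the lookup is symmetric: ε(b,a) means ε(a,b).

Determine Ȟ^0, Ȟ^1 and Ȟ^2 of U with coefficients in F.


nerve of the cover:
  W1={{t1},{t1,t2},{t1,t3},{t1,t4},{t1,t5},{t1,t2,t3},{t1,t2,t4},{t1,t2,t5},{t1,t4,t5}} W2={{t4},{t1,t4},{t2,t4},{t3,t4},{t4,t5},{t1,t2,t4},{t1,t4,t5}} W3={{t3},{t1,t3},{t2,t3},{t3,t4},{t3,t5},{t1,t2,t3},{t2,t3,t5}} W4={{t2},{t5},{t1,t2},{t1,t5},{t2,t3},{t2,t4},{t2,t5},{t3,t5},{t4,t5},{t1,t2,t3},{t1,t2,t4},{t1,t2,t5},{t1,t4,t5},{t2,t3,t5}}
  W12={{t1,t4},{t1,t2,t4},{t1,t4,t5}} W13={{t1,t3},{t1,t2,t3}} W14={{t1,t2},{t1,t5},{t1,t2,t3},{t1,t2,t4},{t1,t2,t5},{t1,t4,t5}} W23={{t3,t4}} W24={{t2,t4},{t4,t5},{t1,t2,t4},{t1,t4,t5}} W34={{t2,t3},{t3,t5},{t1,t2,t3},{t2,t3,t5}}
  W124={{t1,t2,t4},{t1,t4,t5}} W134={{t1,t2,t3}}
C dims 4,6,2; δ0: rk_F5 3; δ1: rk_F5 2
Ȟ^0 = (4 − 3) − 0 = 1, so Ȟ^0 ≅ Z/5
Ȟ^1 = (6 − 2) − 3 = 1, so Ȟ^1 ≅ Z/5
Ȟ^2 = (2 − 0) − 2 = 0, so Ȟ^2 ≅ 0

Ȟ^0 ≅ Z/5; Ȟ^1 ≅ Z/5; Ȟ^2 ≅ 0
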